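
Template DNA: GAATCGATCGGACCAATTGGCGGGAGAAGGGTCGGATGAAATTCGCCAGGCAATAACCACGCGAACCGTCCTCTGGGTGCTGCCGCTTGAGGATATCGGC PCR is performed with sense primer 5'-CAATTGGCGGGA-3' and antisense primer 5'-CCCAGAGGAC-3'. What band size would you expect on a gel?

Forward primer CAATTGGCGGGA is found on the top strand at positions 14–25.
The reverse primer's reverse complement is GTCCTCTGGG, which matches the template at positions 68–77.
The product runs from position 14 to position 77, so its length is 77 − 14 + 1 = 64 bp.

64 bp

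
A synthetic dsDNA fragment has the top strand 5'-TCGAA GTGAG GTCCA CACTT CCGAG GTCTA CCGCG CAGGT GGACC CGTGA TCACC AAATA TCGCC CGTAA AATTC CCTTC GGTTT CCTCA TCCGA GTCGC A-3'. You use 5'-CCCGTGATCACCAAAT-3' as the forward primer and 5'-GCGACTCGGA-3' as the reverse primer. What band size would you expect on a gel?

57 bp

Forward primer CCCGTGATCACCAAAT is found on the top strand at positions 44–59.
The reverse primer's reverse complement is TCCGAGTCGC, which matches the template at positions 91–100.
The product runs from position 44 to position 100, so its length is 100 − 44 + 1 = 57 bp.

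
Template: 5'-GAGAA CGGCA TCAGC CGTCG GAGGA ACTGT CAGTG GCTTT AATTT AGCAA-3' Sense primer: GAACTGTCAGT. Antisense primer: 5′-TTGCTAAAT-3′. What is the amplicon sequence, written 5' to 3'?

5'-GAACTGTCAGTGGCTTTAATTTAGCAA-3'

Scanning the template, GAACTGTCAGT occurs at positions 24–34; this primer anneals to the bottom strand there with its 3' end pointing downstream.
Taking the reverse complement of TTGCTAAAT gives ATTTAGCAA, found at positions 42–50 on the template; the primer anneals here to the top strand with its 3' end pointing upstream.
The product is the template from position 24 through 50 (27 bp).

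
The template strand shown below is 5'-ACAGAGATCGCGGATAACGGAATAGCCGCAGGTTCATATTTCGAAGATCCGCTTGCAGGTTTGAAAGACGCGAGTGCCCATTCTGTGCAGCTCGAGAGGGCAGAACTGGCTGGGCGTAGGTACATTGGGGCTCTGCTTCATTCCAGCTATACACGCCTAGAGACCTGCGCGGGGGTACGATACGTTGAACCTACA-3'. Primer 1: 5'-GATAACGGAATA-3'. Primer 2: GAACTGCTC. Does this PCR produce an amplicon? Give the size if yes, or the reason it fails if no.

No product — primer 2 has no binding site in the template.

Primer 2 (GAACTGCTC) does not match the top strand, and its reverse complement GAGCAGTTC does not match either.
With no annealing site for primer 2, no amplification occurs.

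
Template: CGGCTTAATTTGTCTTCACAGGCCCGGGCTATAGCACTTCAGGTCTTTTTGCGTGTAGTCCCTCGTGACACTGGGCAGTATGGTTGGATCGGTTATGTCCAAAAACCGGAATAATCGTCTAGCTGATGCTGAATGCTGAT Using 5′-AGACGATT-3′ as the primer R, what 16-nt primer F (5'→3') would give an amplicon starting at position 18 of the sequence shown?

The reverse primer's reverse complement AATCGTCT matches the template at positions 113–120; the product starts at position 18.
The forward primer is identical to the top strand over positions 18–33: ACAGGCCCGGGCTATA.

5'-ACAGGCCCGGGCTATA-3'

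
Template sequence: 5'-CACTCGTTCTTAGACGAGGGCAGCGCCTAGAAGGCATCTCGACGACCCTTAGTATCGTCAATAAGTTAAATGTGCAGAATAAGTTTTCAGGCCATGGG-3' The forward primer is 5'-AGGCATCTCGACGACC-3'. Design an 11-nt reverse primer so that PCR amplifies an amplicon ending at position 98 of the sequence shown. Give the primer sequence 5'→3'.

5'-CCCATGGCCTG-3'

The forward primer binds at positions 32–47; the product's 3' end on the top strand is position 98.
The reverse primer anneals to the top strand over positions 88–98, i.e. to CAGGCCATGGG.
Its sequence written 5'→3' is the reverse complement: CCCATGGCCTG.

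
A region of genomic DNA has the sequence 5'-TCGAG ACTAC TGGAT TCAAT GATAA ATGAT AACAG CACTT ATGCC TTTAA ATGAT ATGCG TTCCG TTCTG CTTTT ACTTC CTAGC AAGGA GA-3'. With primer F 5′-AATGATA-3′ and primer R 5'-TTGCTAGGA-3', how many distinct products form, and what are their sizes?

The forward primer AATGATA matches the top strand at positions 18–24, 25–31, 50–56.
The reverse primer's reverse complement is TCCTAGCAA, matching at positions 79–87.
Each forward site pairs with the reverse site to give a product ending at position 87: sizes 70, 63, 38 bp.

Three products: 70 bp, 63 bp, 38 bp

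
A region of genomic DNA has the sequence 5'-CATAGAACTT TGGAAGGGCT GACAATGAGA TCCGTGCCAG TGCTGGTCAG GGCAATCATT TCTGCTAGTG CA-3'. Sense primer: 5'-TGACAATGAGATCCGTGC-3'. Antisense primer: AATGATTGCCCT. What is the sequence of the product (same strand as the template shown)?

Scanning the template, TGACAATGAGATCCGTGC occurs at positions 20–37; this primer anneals to the bottom strand there with its 3' end pointing downstream.
The reverse primer's reverse complement is AGGGCAATCATT, which matches the template at positions 49–60.
The product is the template from position 20 through 60 (41 bp).

5'-TGACAATGAGATCCGTGCCAGTGCTGGTCAGGGCAATCATT-3'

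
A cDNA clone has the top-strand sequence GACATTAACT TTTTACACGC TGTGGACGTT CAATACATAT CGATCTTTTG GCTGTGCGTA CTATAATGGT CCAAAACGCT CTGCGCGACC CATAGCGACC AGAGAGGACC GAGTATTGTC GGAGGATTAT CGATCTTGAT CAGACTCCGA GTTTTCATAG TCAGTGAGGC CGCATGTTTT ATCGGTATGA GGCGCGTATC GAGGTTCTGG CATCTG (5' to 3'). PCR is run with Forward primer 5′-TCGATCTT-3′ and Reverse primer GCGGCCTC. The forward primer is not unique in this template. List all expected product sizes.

The forward primer TCGATCTT matches the top strand at positions 40–47, 130–137.
The reverse primer's reverse complement is GAGGCCGC, matching at positions 166–173.
Each forward site pairs with the reverse site to give a product ending at position 173: sizes 134, 44 bp.

134 bp, 44 bp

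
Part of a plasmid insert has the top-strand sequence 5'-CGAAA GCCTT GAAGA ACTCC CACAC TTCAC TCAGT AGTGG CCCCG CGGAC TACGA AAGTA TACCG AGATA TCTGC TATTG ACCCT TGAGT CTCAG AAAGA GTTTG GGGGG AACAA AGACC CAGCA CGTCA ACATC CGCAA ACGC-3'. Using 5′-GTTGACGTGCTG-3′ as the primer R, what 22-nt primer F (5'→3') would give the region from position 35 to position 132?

5'-TAGTGGCCCCGCGGACTACGAA-3'

The reverse primer's reverse complement CAGCACGTCAAC matches the template at positions 121–132; the product starts at position 35.
The forward primer is identical to the top strand over positions 35–56: TAGTGGCCCCGCGGACTACGAA.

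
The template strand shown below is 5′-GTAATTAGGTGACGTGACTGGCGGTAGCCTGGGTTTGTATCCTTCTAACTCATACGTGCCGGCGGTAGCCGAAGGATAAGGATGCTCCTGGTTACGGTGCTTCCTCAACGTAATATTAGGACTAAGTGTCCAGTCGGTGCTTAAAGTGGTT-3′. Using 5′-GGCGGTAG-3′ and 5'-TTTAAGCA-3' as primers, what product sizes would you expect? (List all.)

126 bp, 85 bp

The forward primer GGCGGTAG matches the top strand at positions 20–27, 61–68.
The reverse primer's reverse complement is TGCTTAAA, matching at positions 138–145.
Each forward site pairs with the reverse site to give a product ending at position 145: sizes 126, 85 bp.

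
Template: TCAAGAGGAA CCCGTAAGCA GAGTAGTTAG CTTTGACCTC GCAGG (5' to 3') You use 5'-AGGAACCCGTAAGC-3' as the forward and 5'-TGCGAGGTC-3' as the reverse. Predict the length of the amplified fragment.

Scanning the template, AGGAACCCGTAAGC occurs at positions 6–19; this primer anneals to the bottom strand there with its 3' end pointing downstream.
Reverse complement of the reverse primer: GACCTCGCA. This occurs on the top strand at positions 35–43.
The product runs from position 6 to position 43, so its length is 43 − 6 + 1 = 38 bp.

38 bp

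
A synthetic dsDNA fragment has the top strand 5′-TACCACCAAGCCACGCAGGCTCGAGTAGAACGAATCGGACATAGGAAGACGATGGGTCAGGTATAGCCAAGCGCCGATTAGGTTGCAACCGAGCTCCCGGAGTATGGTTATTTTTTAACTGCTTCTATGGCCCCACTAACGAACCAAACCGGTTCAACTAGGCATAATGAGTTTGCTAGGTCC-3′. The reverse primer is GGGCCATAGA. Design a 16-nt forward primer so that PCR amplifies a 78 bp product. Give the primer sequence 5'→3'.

The reverse primer's reverse complement TCTATGGCCC matches the template at positions 124–133, so the product ends at position 133.
A 78 bp product then starts at position 133 − 78 + 1 = 56.
The forward primer is identical to the top strand there: GTCAGGTATAGCCAAG.

5'-GTCAGGTATAGCCAAG-3'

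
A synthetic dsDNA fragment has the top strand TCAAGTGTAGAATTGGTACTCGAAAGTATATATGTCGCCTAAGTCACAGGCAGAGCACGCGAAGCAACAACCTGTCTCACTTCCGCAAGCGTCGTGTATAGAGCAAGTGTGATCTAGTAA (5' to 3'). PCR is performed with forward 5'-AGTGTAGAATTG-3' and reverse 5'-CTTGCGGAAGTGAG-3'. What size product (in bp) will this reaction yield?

86 bp

Forward primer AGTGTAGAATTG is found on the top strand at positions 4–15.
The reverse primer's reverse complement is CTCACTTCCGCAAG, which matches the template at positions 76–89.
Amplicon spans positions 4–89: 86 bp.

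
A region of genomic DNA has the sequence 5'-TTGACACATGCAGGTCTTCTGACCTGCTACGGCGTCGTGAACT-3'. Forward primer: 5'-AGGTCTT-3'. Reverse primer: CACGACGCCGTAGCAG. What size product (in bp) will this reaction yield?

Scanning the template, AGGTCTT occurs at positions 12–18; this primer anneals to the bottom strand there with its 3' end pointing downstream.
Reverse complement of the reverse primer: CTGCTACGGCGTCGTG. This occurs on the top strand at positions 24–39.
Product length = (reverse-primer end) − (forward-primer start) + 1 = 39 − 12 + 1 = 28 bp.

28 bp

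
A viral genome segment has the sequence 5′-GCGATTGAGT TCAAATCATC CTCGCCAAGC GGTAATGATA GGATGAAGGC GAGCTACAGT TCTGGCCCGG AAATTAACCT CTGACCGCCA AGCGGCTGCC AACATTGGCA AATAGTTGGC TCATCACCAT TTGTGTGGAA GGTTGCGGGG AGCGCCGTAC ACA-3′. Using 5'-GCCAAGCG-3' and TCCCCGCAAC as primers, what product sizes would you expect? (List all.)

128 bp, 65 bp

The forward primer GCCAAGCG matches the top strand at positions 24–31, 87–94.
The reverse primer's reverse complement is GTTGCGGGGA, matching at positions 142–151.
Each forward site pairs with the reverse site to give a product ending at position 151: sizes 128, 65 bp.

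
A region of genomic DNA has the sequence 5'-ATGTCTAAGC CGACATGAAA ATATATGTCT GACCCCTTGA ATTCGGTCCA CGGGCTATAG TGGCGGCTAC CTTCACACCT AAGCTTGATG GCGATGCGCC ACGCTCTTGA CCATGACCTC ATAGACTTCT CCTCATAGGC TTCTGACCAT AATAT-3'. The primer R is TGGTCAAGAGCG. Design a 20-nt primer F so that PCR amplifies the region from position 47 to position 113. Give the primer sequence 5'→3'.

5'-TCCACGGGCTATAGTGGCGG-3'

The reverse primer's reverse complement CGCTCTTGACCA matches the template at positions 102–113; the product starts at position 47.
The forward primer is identical to the top strand over positions 47–66: TCCACGGGCTATAGTGGCGG.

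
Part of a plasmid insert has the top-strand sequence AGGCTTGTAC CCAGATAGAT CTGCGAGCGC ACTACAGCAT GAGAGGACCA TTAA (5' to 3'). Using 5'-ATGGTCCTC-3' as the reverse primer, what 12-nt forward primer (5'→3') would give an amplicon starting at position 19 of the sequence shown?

The reverse primer's reverse complement GAGGACCAT matches the template at positions 43–51; the product starts at position 19.
The forward primer is identical to the top strand over positions 19–30: ATCTGCGAGCGC.

5'-ATCTGCGAGCGC-3'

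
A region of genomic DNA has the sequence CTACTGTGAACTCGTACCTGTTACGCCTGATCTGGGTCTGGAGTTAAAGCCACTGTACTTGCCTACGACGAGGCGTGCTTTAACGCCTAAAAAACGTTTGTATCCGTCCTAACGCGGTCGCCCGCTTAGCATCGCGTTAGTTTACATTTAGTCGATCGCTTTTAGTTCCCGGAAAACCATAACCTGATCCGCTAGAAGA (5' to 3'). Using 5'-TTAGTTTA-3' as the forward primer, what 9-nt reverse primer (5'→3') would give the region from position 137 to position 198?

The product's 3' end on the top strand is position 198.
The reverse primer anneals to the top strand over positions 190–198, i.e. to CGCTAGAAG.
Its sequence written 5'→3' is the reverse complement: CTTCTAGCG.

5'-CTTCTAGCG-3'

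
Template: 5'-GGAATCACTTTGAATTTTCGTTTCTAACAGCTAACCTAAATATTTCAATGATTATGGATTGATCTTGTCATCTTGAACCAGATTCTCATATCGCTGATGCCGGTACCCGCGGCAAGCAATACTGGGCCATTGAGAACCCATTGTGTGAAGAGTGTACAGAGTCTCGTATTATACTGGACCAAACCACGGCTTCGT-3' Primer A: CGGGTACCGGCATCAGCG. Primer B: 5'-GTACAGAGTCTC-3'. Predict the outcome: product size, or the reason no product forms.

No product — the primers' 3' ends point away from each other.

Primer A (CGGGTACCGGCATCAGCG) has reverse complement CGCTGATGCCGGTACCCG, which matches the top strand at positions 92–109; primer A anneals to the top strand there with its 3' end pointing upstream toward position 92.
Primer B (GTACAGAGTCTC) matches the top strand directly at positions 154–165; it anneals to the bottom strand with its 3' end pointing downstream toward position 165.
The 3' ends diverge (primer A extends toward position 1, primer B toward position 195), so the primers never converge on a shared product.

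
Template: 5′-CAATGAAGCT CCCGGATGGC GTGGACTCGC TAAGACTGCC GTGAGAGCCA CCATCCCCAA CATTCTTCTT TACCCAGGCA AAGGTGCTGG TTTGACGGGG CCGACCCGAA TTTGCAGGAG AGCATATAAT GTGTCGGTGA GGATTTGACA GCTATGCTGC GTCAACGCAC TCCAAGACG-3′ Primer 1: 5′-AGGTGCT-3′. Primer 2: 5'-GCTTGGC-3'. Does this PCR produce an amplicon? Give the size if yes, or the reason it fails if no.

Primer 2 (GCTTGGC) does not match the top strand, and its reverse complement GCCAAGC does not match either.
With no annealing site for primer 2, no amplification occurs.

No product — primer 2 has no binding site in the template.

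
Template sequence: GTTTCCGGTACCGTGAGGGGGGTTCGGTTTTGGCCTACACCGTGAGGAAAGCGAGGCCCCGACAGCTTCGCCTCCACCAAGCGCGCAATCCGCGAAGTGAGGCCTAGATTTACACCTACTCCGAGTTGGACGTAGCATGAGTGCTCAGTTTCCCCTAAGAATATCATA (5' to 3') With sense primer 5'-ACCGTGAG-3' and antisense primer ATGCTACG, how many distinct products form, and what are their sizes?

The forward primer ACCGTGAG matches the top strand at positions 10–17, 39–46.
The reverse primer's reverse complement is CGTAGCAT, matching at positions 131–138.
Each forward site pairs with the reverse site to give a product ending at position 138: sizes 129, 100 bp.

Two products: 129 bp, 100 bp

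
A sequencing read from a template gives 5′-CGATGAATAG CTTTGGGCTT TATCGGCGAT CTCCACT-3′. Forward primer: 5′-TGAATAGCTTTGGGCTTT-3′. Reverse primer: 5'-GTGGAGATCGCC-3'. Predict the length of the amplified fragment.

Scanning the template, TGAATAGCTTTGGGCTTT occurs at positions 4–21; this primer anneals to the bottom strand there with its 3' end pointing downstream.
Taking the reverse complement of GTGGAGATCGCC gives GGCGATCTCCAC, found at positions 25–36 on the template; the primer anneals here to the top strand with its 3' end pointing upstream.
Product length = (reverse-primer end) − (forward-primer start) + 1 = 36 − 4 + 1 = 33 bp.

33 bp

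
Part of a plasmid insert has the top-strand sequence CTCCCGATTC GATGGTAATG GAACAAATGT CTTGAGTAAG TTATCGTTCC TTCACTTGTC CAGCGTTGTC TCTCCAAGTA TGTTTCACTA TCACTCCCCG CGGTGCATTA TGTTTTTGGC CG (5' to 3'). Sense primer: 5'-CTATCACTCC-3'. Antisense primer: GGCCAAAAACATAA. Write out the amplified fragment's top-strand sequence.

5'-CTATCACTCCCCGCGGTGCATTATGTTTTTGGCC-3'

Scanning the template, CTATCACTCC occurs at positions 88–97; this primer anneals to the bottom strand there with its 3' end pointing downstream.
Reverse complement of the reverse primer: TTATGTTTTTGGCC. This occurs on the top strand at positions 108–121.
The product is the template from position 88 through 121 (34 bp).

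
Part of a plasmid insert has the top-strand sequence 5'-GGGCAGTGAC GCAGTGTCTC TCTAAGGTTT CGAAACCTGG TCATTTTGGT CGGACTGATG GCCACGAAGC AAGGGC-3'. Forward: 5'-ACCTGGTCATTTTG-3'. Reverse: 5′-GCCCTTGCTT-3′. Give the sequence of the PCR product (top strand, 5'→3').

5'-ACCTGGTCATTTTGGTCGGACTGATGGCCACGAAGCAAGGGC-3'

Forward primer ACCTGGTCATTTTG is found on the top strand at positions 35–48.
Reverse complement of the reverse primer: AAGCAAGGGC. This occurs on the top strand at positions 67–76.
The product is the template from position 35 through 76 (42 bp).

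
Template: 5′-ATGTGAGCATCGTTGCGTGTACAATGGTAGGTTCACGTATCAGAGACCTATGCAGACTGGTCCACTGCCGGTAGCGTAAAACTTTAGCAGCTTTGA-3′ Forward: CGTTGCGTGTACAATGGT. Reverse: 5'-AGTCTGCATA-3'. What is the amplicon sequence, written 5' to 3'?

The forward primer matches the template at positions 11–28.
The reverse primer's reverse complement is TATGCAGACT, which matches the template at positions 49–58.
The product is the template from position 11 through 58 (48 bp).

5'-CGTTGCGTGTACAATGGTAGGTTCACGTATCAGAGACCTATGCAGACT-3'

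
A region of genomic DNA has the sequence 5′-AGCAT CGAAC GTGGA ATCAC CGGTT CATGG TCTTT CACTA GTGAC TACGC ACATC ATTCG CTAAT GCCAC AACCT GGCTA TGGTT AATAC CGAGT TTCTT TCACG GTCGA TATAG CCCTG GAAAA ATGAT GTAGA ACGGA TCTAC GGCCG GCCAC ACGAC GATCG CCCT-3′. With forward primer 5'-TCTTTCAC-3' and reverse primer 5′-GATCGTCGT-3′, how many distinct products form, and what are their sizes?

The forward primer TCTTTCAC matches the top strand at positions 31–38, 97–104.
The reverse primer's reverse complement is ACGACGATC, matching at positions 156–164.
Each forward site pairs with the reverse site to give a product ending at position 164: sizes 134, 68 bp.

Two products: 134 bp, 68 bp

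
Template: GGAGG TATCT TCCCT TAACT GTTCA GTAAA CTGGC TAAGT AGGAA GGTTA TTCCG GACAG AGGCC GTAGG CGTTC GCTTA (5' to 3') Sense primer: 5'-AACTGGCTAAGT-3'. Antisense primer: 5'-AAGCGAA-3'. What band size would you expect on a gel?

The forward primer matches the template at positions 29–40.
Reverse complement of the reverse primer: TTCGCTT. This occurs on the top strand at positions 73–79.
Amplicon spans positions 29–79: 51 bp.

51 bp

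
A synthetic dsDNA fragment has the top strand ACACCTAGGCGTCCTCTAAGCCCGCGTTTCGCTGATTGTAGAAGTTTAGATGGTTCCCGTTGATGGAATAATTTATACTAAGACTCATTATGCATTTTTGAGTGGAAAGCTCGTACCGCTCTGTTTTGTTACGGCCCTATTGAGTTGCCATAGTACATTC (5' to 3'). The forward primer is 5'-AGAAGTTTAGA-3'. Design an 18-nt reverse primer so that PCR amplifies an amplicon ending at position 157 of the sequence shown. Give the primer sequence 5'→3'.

The forward primer binds at positions 40–50; the product's 3' end on the top strand is position 157.
The reverse primer anneals to the top strand over positions 140–157, i.e. to TTGAGTTGCCATAGTACA.
Its sequence written 5'→3' is the reverse complement: TGTACTATGGCAACTCAA.

5'-TGTACTATGGCAACTCAA-3'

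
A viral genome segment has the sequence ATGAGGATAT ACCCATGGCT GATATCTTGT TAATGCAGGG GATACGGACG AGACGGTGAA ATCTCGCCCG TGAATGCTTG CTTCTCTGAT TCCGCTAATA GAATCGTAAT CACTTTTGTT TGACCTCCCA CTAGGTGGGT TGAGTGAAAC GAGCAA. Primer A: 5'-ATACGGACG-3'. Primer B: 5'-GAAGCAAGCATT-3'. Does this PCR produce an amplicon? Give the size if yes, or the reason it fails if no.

Primer A (ATACGGACG) matches the top strand at positions 42–50; it acts as a forward primer.
Primer B's reverse complement is AATGCTTGCTTC, matching the top strand at positions 73–84; it acts as a reverse primer.
The 3' ends face each other across positions 42–84, giving a 43 bp product.

Yes — a 43 bp product.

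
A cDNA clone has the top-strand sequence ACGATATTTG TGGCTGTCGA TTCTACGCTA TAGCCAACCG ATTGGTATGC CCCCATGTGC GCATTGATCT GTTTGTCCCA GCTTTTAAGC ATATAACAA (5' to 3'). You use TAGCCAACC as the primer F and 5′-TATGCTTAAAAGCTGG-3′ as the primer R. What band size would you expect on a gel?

63 bp

Scanning the template, TAGCCAACC occurs at positions 31–39; this primer anneals to the bottom strand there with its 3' end pointing downstream.
Taking the reverse complement of TATGCTTAAAAGCTGG gives CCAGCTTTTAAGCATA, found at positions 78–93 on the template; the primer anneals here to the top strand with its 3' end pointing upstream.
Product length = (reverse-primer end) − (forward-primer start) + 1 = 93 − 31 + 1 = 63 bp.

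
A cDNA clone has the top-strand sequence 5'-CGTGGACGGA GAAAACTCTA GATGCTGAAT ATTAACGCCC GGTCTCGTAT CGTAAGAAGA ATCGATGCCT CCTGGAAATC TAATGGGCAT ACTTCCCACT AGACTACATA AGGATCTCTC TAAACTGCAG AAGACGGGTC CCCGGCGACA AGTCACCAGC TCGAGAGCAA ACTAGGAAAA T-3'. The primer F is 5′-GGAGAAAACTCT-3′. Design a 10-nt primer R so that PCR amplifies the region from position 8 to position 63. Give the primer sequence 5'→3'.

The product's 3' end on the top strand is position 63.
The reverse primer anneals to the top strand over positions 54–63, i.e. to AAGAAGAATC.
Its sequence written 5'→3' is the reverse complement: GATTCTTCTT.

5'-GATTCTTCTT-3'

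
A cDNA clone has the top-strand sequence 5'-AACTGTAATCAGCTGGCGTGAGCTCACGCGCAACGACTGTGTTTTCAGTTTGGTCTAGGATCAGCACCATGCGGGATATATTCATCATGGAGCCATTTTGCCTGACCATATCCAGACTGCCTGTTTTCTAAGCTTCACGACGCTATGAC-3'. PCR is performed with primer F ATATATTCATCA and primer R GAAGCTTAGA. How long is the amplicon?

The forward primer matches the template at positions 76–87.
Reverse complement of the reverse primer: TCTAAGCTTC. This occurs on the top strand at positions 127–136.
Product length = (reverse-primer end) − (forward-primer start) + 1 = 136 − 76 + 1 = 61 bp.

61 bp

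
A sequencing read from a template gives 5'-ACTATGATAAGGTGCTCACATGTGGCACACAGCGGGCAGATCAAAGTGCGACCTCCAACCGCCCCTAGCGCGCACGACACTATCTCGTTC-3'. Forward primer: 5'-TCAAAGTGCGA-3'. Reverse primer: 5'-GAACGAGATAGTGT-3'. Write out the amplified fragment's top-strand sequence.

5'-TCAAAGTGCGACCTCCAACCGCCCCTAGCGCGCACGACACTATCTCGTTC-3'

Scanning the template, TCAAAGTGCGA occurs at positions 41–51; this primer anneals to the bottom strand there with its 3' end pointing downstream.
Reverse complement of the reverse primer: ACACTATCTCGTTC. This occurs on the top strand at positions 77–90.
The product is the template from position 41 through 90 (50 bp).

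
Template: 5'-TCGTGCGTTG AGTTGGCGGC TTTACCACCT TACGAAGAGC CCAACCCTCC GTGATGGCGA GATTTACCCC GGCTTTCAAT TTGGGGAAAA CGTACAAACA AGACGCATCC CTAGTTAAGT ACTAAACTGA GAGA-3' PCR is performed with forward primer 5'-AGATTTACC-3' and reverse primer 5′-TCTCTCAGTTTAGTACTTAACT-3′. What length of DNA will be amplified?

Scanning the template, AGATTTACC occurs at positions 60–68; this primer anneals to the bottom strand there with its 3' end pointing downstream.
Taking the reverse complement of TCTCTCAGTTTAGTACTTAACT gives AGTTAAGTACTAAACTGAGAGA, found at positions 113–134 on the template; the primer anneals here to the top strand with its 3' end pointing upstream.
Product length = (reverse-primer end) − (forward-primer start) + 1 = 134 − 60 + 1 = 75 bp.

75 bp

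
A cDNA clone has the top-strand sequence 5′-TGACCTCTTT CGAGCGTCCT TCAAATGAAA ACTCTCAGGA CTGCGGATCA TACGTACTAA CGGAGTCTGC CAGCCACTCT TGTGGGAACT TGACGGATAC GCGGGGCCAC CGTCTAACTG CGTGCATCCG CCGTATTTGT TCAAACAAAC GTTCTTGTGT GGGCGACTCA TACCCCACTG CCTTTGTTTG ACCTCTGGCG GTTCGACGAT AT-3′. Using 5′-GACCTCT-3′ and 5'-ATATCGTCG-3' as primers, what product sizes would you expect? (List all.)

The forward primer GACCTCT matches the top strand at positions 2–8, 190–196.
The reverse primer's reverse complement is CGACGATAT, matching at positions 204–212.
Each forward site pairs with the reverse site to give a product ending at position 212: sizes 211, 23 bp.

211 bp, 23 bp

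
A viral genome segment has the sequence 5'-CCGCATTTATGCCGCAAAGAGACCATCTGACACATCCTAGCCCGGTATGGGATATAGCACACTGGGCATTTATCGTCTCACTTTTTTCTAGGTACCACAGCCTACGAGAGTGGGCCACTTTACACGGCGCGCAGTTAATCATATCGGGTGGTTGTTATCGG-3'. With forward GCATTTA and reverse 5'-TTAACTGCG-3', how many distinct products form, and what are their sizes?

The forward primer GCATTTA matches the top strand at positions 3–9, 66–72.
The reverse primer's reverse complement is CGCAGTTAA, matching at positions 130–138.
Each forward site pairs with the reverse site to give a product ending at position 138: sizes 136, 73 bp.

Two products: 136 bp, 73 bp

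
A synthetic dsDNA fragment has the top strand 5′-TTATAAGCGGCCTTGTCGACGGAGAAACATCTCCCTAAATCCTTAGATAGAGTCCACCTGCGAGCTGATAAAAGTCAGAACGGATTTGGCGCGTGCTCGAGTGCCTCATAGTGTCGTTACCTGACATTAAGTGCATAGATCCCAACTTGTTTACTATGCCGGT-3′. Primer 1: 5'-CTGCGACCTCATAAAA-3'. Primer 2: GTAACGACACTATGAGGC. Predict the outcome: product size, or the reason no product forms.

Primer 1 (CTGCGACCTCATAAAA) does not match the top strand, and its reverse complement TTTTATGAGGTCGCAG does not match either.
With no annealing site for primer 1, no amplification occurs.

No product — primer 1 has no binding site in the template.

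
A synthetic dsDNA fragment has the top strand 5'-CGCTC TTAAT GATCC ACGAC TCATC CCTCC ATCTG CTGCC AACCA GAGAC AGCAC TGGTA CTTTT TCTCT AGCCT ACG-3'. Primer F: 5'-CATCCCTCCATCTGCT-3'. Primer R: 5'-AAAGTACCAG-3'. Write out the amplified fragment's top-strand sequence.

5'-CATCCCTCCATCTGCTGCCAACCAGAGACAGCACTGGTACTTT-3'

Forward primer CATCCCTCCATCTGCT is found on the top strand at positions 22–37.
Reverse complement of the reverse primer: CTGGTACTTT. This occurs on the top strand at positions 55–64.
The product is the template from position 22 through 64 (43 bp).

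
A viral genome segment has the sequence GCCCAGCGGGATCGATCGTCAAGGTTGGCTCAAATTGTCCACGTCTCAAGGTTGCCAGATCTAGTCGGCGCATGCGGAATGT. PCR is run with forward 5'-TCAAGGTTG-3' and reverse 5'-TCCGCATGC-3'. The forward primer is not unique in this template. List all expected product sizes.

The forward primer TCAAGGTTG matches the top strand at positions 19–27, 46–54.
The reverse primer's reverse complement is GCATGCGGA, matching at positions 70–78.
Each forward site pairs with the reverse site to give a product ending at position 78: sizes 60, 33 bp.

60 bp, 33 bp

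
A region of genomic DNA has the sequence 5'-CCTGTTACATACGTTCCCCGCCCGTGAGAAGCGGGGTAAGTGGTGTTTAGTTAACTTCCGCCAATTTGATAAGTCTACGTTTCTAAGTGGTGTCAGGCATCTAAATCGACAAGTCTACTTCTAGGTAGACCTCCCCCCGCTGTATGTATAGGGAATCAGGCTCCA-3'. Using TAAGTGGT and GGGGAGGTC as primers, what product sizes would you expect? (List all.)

The forward primer TAAGTGGT matches the top strand at positions 37–44, 84–91.
The reverse primer's reverse complement is GACCTCCCC, matching at positions 128–136.
Each forward site pairs with the reverse site to give a product ending at position 136: sizes 100, 53 bp.

100 bp, 53 bp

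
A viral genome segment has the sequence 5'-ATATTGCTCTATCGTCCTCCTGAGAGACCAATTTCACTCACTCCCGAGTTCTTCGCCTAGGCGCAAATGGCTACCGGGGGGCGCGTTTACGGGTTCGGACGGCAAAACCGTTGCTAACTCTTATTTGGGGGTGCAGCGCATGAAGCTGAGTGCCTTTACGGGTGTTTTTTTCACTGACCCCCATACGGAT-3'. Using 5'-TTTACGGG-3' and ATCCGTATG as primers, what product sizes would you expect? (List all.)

105 bp, 36 bp

The forward primer TTTACGGG matches the top strand at positions 86–93, 155–162.
The reverse primer's reverse complement is CATACGGAT, matching at positions 182–190.
Each forward site pairs with the reverse site to give a product ending at position 190: sizes 105, 36 bp.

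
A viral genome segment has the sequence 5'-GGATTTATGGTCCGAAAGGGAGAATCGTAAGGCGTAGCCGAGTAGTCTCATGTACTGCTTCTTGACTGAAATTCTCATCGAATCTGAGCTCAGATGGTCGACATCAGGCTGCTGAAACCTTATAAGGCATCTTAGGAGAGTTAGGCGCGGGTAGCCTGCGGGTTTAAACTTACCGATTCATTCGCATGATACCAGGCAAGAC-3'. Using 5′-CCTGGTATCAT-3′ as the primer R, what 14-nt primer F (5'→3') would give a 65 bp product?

The reverse primer's reverse complement ATGATACCAGG matches the template at positions 186–196, so the product ends at position 196.
A 65 bp product then starts at position 196 − 65 + 1 = 132.
The forward primer is identical to the top strand there: TTAGGAGAGTTAGG.

5'-TTAGGAGAGTTAGG-3'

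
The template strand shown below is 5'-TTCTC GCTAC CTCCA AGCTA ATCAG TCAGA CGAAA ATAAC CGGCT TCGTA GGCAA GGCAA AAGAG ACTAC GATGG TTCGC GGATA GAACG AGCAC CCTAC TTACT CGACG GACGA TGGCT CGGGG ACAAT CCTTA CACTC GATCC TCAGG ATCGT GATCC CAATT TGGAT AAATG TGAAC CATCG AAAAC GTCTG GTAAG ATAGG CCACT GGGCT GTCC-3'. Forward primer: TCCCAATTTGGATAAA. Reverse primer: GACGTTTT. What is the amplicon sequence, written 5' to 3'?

5'-TCCCAATTTGGATAAATGTGAACCATCGAAAACGTC-3'

Forward primer TCCCAATTTGGATAAA is found on the top strand at positions 158–173.
Taking the reverse complement of GACGTTTT gives AAAACGTC, found at positions 186–193 on the template; the primer anneals here to the top strand with its 3' end pointing upstream.
The product is the template from position 158 through 193 (36 bp).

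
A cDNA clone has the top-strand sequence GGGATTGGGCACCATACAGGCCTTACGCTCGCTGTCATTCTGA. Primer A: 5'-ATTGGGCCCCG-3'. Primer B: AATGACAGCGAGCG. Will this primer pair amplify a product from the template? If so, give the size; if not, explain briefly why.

No product — primer A has no binding site in the template.

Primer A (ATTGGGCCCCG) does not match the top strand, and its reverse complement CGGGGCCCAAT does not match either.
With no annealing site for primer A, no amplification occurs.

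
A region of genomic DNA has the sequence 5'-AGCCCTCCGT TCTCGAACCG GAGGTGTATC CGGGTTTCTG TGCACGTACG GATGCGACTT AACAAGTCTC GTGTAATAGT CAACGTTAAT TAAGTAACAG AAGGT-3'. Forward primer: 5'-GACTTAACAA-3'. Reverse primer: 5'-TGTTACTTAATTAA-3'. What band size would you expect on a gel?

The forward primer matches the template at positions 56–65.
The reverse primer's reverse complement is TTAATTAAGTAACA, which matches the template at positions 86–99.
Product length = (reverse-primer end) − (forward-primer start) + 1 = 99 − 56 + 1 = 44 bp.

44 bp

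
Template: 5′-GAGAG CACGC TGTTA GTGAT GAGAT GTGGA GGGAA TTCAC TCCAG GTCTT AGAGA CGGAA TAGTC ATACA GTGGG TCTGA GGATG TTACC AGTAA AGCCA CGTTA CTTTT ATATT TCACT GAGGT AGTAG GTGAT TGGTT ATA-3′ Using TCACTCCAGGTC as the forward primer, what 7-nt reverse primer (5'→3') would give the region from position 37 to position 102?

5'-CGTGGCT-3'

The product's 3' end on the top strand is position 102.
The reverse primer anneals to the top strand over positions 96–102, i.e. to AGCCACG.
Its sequence written 5'→3' is the reverse complement: CGTGGCT.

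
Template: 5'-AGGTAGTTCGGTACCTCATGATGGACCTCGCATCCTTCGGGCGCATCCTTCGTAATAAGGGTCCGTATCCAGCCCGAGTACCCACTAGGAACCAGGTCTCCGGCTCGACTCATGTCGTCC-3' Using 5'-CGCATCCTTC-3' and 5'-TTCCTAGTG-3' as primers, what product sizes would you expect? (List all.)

The forward primer CGCATCCTTC matches the top strand at positions 29–38, 42–51.
The reverse primer's reverse complement is CACTAGGAA, matching at positions 83–91.
Each forward site pairs with the reverse site to give a product ending at position 91: sizes 63, 50 bp.

63 bp, 50 bp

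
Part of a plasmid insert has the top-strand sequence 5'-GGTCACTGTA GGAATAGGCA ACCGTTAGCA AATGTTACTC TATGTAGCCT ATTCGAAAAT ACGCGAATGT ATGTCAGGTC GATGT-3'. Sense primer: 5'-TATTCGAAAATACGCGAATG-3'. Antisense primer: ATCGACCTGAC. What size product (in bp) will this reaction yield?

The forward primer matches the template at positions 50–69.
Taking the reverse complement of ATCGACCTGAC gives GTCAGGTCGAT, found at positions 73–83 on the template; the primer anneals here to the top strand with its 3' end pointing upstream.
Amplicon spans positions 50–83: 34 bp.

34 bp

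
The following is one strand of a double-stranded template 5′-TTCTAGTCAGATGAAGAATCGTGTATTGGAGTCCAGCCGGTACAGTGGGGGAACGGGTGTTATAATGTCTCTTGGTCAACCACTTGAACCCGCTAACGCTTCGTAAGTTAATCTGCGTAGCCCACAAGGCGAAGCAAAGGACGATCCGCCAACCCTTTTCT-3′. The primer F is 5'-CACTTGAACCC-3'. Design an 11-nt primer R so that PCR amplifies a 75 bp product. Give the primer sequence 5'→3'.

The forward primer binds at positions 81–91, so a 75 bp product ends at position 81 + 75 − 1 = 155.
The reverse primer anneals to the top strand over positions 145–155, i.e. to TCCGCCAACCC.
Its sequence written 5'→3' is the reverse complement: GGGTTGGCGGA.

5'-GGGTTGGCGGA-3'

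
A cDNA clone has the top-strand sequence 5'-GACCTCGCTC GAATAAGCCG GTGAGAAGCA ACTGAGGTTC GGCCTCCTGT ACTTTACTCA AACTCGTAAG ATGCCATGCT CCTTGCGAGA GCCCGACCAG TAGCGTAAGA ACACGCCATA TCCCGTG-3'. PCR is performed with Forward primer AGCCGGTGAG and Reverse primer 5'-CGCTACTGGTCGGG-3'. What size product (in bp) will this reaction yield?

90 bp

Forward primer AGCCGGTGAG is found on the top strand at positions 16–25.
Taking the reverse complement of CGCTACTGGTCGGG gives CCCGACCAGTAGCG, found at positions 92–105 on the template; the primer anneals here to the top strand with its 3' end pointing upstream.
Amplicon spans positions 16–105: 90 bp.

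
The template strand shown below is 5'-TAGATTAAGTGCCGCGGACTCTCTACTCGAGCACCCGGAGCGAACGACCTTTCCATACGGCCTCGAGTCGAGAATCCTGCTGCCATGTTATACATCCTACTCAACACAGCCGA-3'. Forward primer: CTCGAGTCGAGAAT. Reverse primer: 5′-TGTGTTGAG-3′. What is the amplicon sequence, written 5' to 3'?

5'-CTCGAGTCGAGAATCCTGCTGCCATGTTATACATCCTACTCAACACA-3'

The forward primer matches the template at positions 62–75.
The reverse primer's reverse complement is CTCAACACA, which matches the template at positions 100–108.
The product is the template from position 62 through 108 (47 bp).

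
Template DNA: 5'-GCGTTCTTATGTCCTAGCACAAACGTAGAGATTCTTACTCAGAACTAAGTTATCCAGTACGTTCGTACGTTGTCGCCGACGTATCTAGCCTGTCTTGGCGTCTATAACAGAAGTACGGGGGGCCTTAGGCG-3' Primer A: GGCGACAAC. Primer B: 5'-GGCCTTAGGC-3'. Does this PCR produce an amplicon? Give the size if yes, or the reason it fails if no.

No product — the primers' 3' ends point away from each other.

Primer A (GGCGACAAC) has reverse complement GTTGTCGCC, which matches the top strand at positions 69–77; primer A anneals to the top strand there with its 3' end pointing upstream toward position 69.
Primer B (GGCCTTAGGC) matches the top strand directly at positions 121–130; it anneals to the bottom strand with its 3' end pointing downstream toward position 130.
The 3' ends diverge (primer A extends toward position 1, primer B toward position 131), so the primers never converge on a shared product.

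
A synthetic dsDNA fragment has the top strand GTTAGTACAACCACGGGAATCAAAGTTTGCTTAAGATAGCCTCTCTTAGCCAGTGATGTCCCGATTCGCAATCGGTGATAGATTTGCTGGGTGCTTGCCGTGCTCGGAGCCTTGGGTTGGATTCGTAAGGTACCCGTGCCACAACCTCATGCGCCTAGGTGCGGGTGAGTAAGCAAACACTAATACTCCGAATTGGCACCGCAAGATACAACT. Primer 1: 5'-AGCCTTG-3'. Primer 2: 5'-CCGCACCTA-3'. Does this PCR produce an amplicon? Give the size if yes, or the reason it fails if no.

Primer 1 (AGCCTTG) matches the top strand at positions 108–114; it acts as a forward primer.
Primer 2's reverse complement is TAGGTGCGG, matching the top strand at positions 156–164; it acts as a reverse primer.
The 3' ends face each other across positions 108–164, giving a 57 bp product.

Yes — a 57 bp product.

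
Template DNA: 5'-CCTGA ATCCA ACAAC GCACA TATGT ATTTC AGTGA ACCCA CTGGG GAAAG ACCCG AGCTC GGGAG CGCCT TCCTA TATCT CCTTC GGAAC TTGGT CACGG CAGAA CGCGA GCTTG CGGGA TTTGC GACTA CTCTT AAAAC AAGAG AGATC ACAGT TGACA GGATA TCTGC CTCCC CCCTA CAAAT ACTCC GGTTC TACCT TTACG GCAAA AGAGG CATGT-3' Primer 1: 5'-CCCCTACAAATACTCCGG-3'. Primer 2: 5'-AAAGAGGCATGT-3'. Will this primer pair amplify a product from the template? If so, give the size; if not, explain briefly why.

Primer 1 (CCCCTACAAATACTCCGG) matches the top strand at positions 175–192 (3' end points downstream).
Primer 2 (AAAGAGGCATGT) also matches the top strand directly, at positions 209–220 — its reverse complement ACATGCCTCTTT is not present.
Both primers anneal to the bottom strand with 3' ends pointing the same way, so neither can prime synthesis back toward the other.

No product — both primers anneal to the same strand and extend in the same direction.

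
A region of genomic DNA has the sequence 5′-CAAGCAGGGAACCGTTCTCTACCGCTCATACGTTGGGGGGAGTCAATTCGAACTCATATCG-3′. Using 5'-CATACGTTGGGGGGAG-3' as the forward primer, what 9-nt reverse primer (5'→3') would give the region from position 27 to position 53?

5'-GTTCGAATT-3'

The product's 3' end on the top strand is position 53.
The reverse primer anneals to the top strand over positions 45–53, i.e. to AATTCGAAC.
Its sequence written 5'→3' is the reverse complement: GTTCGAATT.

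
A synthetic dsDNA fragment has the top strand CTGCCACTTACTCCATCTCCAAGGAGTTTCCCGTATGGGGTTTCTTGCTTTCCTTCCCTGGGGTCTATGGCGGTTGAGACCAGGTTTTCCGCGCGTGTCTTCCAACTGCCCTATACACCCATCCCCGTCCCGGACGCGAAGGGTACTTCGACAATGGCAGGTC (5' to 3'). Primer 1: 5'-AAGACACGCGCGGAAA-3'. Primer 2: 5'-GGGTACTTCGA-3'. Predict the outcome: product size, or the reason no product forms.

Primer 1 (AAGACACGCGCGGAAA) has reverse complement TTTCCGCGCGTGTCTT, which matches the top strand at positions 86–101; primer 1 anneals to the top strand there with its 3' end pointing upstream toward position 86.
Primer 2 (GGGTACTTCGA) matches the top strand directly at positions 141–151; it anneals to the bottom strand with its 3' end pointing downstream toward position 151.
The 3' ends diverge (primer 1 extends toward position 1, primer 2 toward position 163), so the primers never converge on a shared product.

No product — the primers' 3' ends point away from each other.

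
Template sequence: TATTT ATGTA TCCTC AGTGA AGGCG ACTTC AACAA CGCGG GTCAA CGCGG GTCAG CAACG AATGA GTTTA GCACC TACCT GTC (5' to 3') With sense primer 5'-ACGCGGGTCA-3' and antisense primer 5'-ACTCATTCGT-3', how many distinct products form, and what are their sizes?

The forward primer ACGCGGGTCA matches the top strand at positions 35–44, 45–54.
The reverse primer's reverse complement is ACGAATGAGT, matching at positions 58–67.
Each forward site pairs with the reverse site to give a product ending at position 67: sizes 33, 23 bp.

Two products: 33 bp, 23 bp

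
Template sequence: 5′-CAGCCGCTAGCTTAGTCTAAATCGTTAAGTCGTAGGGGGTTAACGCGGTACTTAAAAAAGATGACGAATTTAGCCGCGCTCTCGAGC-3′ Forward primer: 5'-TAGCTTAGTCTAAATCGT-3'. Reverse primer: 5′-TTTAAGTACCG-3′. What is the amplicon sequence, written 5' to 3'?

Scanning the template, TAGCTTAGTCTAAATCGT occurs at positions 8–25; this primer anneals to the bottom strand there with its 3' end pointing downstream.
Taking the reverse complement of TTTAAGTACCG gives CGGTACTTAAA, found at positions 46–56 on the template; the primer anneals here to the top strand with its 3' end pointing upstream.
The product is the template from position 8 through 56 (49 bp).

5'-TAGCTTAGTCTAAATCGTTAAGTCGTAGGGGGTTAACGCGGTACTTAAA-3'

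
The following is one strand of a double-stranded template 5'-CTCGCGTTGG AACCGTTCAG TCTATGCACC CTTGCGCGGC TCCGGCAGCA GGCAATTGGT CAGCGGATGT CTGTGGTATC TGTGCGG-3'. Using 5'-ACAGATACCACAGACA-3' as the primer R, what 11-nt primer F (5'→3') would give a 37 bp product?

5'-AGCAGGCAATT-3'

The reverse primer's reverse complement TGTCTGTGGTATCTGT matches the template at positions 68–83, so the product ends at position 83.
A 37 bp product then starts at position 83 − 37 + 1 = 47.
The forward primer is identical to the top strand there: AGCAGGCAATT.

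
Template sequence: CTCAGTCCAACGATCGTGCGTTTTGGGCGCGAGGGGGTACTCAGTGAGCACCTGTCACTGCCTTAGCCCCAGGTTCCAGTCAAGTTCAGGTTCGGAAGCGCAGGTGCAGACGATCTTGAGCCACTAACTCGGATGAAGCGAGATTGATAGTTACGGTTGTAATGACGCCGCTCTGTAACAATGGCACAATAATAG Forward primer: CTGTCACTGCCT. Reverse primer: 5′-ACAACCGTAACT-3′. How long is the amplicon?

109 bp

The forward primer matches the template at positions 52–63.
The reverse primer's reverse complement is AGTTACGGTTGT, which matches the template at positions 149–160.
The product runs from position 52 to position 160, so its length is 160 − 52 + 1 = 109 bp.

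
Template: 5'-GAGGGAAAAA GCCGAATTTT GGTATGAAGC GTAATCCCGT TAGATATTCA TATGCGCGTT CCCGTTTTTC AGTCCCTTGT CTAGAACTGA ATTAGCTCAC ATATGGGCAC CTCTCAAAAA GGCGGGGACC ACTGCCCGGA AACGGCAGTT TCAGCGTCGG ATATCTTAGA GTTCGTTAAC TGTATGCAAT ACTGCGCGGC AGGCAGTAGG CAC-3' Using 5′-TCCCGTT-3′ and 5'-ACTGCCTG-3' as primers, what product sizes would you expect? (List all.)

The forward primer TCCCGTT matches the top strand at positions 35–41, 60–66.
The reverse primer's reverse complement is CAGGCAGT, matching at positions 200–207.
Each forward site pairs with the reverse site to give a product ending at position 207: sizes 173, 148 bp.

173 bp, 148 bp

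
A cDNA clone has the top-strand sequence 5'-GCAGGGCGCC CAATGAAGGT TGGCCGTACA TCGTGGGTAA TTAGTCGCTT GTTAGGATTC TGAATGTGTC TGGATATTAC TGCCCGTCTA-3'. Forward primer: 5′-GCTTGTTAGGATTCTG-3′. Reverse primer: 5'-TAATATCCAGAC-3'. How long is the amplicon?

Forward primer GCTTGTTAGGATTCTG is found on the top strand at positions 47–62.
Taking the reverse complement of TAATATCCAGAC gives GTCTGGATATTA, found at positions 68–79 on the template; the primer anneals here to the top strand with its 3' end pointing upstream.
The product runs from position 47 to position 79, so its length is 79 − 47 + 1 = 33 bp.

33 bp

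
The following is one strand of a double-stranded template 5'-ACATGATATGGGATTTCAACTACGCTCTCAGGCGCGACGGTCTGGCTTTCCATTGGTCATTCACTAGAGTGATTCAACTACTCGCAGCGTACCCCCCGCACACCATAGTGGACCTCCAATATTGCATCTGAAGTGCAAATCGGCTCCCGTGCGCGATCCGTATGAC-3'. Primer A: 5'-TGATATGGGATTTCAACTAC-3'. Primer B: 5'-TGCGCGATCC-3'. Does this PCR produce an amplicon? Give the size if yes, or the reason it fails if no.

Primer A (TGATATGGGATTTCAACTAC) matches the top strand at positions 4–23 (3' end points downstream).
Primer B (TGCGCGATCC) also matches the top strand directly, at positions 150–159 — its reverse complement GGATCGCGCA is not present.
Both primers anneal to the bottom strand with 3' ends pointing the same way, so neither can prime synthesis back toward the other.

No product — both primers anneal to the same strand and extend in the same direction.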